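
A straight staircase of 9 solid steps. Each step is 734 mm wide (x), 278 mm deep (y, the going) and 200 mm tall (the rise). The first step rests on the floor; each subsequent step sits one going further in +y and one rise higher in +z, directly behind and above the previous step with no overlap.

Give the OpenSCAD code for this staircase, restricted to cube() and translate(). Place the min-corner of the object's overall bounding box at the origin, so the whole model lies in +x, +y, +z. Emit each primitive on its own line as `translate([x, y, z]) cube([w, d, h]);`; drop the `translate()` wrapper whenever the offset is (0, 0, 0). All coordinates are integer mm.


cube([734, 278, 200]);
translate([0, 278, 200]) cube([734, 278, 200]);
translate([0, 556, 400]) cube([734, 278, 200]);
translate([0, 834, 600]) cube([734, 278, 200]);
translate([0, 1112, 800]) cube([734, 278, 200]);
translate([0, 1390, 1000]) cube([734, 278, 200]);
translate([0, 1668, 1200]) cube([734, 278, 200]);
translate([0, 1946, 1400]) cube([734, 278, 200]);
translate([0, 2224, 1600]) cube([734, 278, 200]);


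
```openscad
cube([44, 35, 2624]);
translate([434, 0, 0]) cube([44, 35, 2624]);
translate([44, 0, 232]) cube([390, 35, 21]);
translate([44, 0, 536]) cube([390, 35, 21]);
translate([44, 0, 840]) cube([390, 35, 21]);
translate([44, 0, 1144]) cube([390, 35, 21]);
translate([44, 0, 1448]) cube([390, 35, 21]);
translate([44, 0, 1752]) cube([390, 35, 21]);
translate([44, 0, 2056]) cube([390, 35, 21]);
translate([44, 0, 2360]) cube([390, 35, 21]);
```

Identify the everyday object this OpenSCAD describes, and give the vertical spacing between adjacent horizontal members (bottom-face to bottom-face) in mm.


A ladder. The rung spacing is 304 mm.

Two tall 44×35 posts with 8 short bars between them — a ladder. Adjacent rungs sit at z = 232 and z = 536, so the spacing is 536 − 232 = 304 mm.


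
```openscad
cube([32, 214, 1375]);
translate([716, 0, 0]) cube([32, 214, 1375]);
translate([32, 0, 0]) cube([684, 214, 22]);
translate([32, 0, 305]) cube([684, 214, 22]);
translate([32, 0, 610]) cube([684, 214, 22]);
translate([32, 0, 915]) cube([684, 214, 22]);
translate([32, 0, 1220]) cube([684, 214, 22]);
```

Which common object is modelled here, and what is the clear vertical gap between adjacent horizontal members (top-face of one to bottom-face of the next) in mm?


A bookshelf. The clear shelf gap is 283 mm.

Two tall side panels with 5 horizontal boards between them — a bookshelf. The first two shelf undersides are at z = 0 and z = 305; with shelf thickness 22, the clear gap is 305 − 0 − 22 = 283 mm.


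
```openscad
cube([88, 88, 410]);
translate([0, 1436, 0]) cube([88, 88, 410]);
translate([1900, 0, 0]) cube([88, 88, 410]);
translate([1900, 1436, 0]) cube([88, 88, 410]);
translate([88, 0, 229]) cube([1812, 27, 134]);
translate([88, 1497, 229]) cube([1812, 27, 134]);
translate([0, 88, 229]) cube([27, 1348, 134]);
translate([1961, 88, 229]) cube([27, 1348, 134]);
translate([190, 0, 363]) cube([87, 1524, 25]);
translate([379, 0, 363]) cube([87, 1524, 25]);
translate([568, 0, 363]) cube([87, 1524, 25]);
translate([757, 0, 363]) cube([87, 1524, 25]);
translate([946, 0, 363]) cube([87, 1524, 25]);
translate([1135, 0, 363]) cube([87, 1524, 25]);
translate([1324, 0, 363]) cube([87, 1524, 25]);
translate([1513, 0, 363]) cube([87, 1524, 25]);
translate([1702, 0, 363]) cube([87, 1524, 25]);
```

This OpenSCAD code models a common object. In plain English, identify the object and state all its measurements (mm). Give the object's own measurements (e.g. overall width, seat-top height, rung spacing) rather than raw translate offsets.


A bed frame 1988 mm long (x) by 1524 mm wide (y). Four 88×88 mm corner posts, 410 mm tall, at the corners of the footprint. Four rails of 27 mm thickness and 134 mm height run between adjacent posts with their undersides at z = 229 mm, their outer faces flush with the outside of the frame (the two x-running rails run between the posts' inner faces; the two y-running rails run between the posts' inner faces). 9 slats, each 87 mm wide (x) and 25 mm thick, lie across the top of the two x-running rails, running the full 1524 mm width of the frame in y; along x they sit between the end posts with a 102 mm gap after the −x posts and between neighbouring slats, leaving 111 mm before the +x posts.


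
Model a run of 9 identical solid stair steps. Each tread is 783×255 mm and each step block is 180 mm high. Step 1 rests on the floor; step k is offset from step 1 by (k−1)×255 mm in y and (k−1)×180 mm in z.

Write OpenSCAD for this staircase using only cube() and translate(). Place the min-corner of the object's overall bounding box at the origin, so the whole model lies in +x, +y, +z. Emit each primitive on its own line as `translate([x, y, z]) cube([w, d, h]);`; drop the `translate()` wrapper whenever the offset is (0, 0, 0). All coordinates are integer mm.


cube([783, 255, 180]);
translate([0, 255, 180]) cube([783, 255, 180]);
translate([0, 510, 360]) cube([783, 255, 180]);
translate([0, 765, 540]) cube([783, 255, 180]);
translate([0, 1020, 720]) cube([783, 255, 180]);
translate([0, 1275, 900]) cube([783, 255, 180]);
translate([0, 1530, 1080]) cube([783, 255, 180]);
translate([0, 1785, 1260]) cube([783, 255, 180]);
translate([0, 2040, 1440]) cube([783, 255, 180]);


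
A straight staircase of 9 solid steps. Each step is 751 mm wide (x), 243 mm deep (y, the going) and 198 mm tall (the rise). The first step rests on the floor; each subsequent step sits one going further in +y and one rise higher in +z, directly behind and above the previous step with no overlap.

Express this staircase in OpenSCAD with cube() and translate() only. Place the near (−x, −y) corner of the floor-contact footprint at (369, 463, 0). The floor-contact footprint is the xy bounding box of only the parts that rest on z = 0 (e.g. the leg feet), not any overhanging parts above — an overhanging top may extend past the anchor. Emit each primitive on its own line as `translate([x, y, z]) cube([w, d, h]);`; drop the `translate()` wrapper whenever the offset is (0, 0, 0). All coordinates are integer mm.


translate([369, 463, 0]) cube([751, 243, 198]);
translate([369, 706, 198]) cube([751, 243, 198]);
translate([369, 949, 396]) cube([751, 243, 198]);
translate([369, 1192, 594]) cube([751, 243, 198]);
translate([369, 1435, 792]) cube([751, 243, 198]);
translate([369, 1678, 990]) cube([751, 243, 198]);
translate([369, 1921, 1188]) cube([751, 243, 198]);
translate([369, 2164, 1386]) cube([751, 243, 198]);
translate([369, 2407, 1584]) cube([751, 243, 198]);


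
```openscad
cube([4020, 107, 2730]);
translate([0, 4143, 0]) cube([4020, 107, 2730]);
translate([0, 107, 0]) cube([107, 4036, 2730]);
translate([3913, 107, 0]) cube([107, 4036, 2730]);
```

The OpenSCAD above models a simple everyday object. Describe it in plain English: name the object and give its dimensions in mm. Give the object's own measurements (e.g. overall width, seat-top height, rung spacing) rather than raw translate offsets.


The wall frame of a small rectangular building: four walls, each 2730 mm tall and 107 mm thick, enclosing a footprint 4020 mm (x) by 4250 mm (y) outside-to-outside, with no floor or roof. The front and back walls (the −y and +y sides) span the full width; the two side walls fit between them.


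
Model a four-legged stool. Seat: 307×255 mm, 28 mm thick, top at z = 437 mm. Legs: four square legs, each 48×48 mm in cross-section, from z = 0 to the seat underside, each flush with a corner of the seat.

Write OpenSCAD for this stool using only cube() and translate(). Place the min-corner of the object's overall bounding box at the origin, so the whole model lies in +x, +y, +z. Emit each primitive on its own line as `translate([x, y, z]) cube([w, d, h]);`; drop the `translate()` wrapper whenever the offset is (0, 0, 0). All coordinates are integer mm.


// leg_h = 437 - 28 = 409
translate([0, 0, 409]) cube([307, 255, 28]);
cube([48, 48, 409]);
translate([259, 0, 0]) cube([48, 48, 409]);
translate([0, 207, 0]) cube([48, 48, 409]);
translate([259, 207, 0]) cube([48, 48, 409]);


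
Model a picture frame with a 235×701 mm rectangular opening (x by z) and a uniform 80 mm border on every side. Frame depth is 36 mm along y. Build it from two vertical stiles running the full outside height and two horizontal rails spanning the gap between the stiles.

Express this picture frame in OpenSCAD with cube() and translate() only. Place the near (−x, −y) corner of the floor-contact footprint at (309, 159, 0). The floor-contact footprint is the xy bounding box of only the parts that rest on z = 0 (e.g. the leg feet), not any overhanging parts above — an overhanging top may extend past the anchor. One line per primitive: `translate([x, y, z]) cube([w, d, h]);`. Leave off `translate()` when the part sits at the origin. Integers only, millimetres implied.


translate([309, 159, 0]) cube([80, 36, 861]);
translate([624, 159, 0]) cube([80, 36, 861]);
translate([389, 159, 0]) cube([235, 36, 80]);
translate([389, 159, 781]) cube([235, 36, 80]);


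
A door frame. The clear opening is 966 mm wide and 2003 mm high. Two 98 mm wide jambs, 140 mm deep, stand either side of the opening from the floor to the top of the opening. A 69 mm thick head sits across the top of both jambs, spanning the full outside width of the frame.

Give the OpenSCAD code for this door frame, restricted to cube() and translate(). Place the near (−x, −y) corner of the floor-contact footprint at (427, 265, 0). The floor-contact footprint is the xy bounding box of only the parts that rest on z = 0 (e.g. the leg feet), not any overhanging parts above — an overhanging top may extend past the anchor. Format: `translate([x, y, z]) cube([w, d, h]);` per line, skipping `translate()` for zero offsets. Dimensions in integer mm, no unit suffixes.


translate([427, 265, 0]) cube([98, 140, 2003]);
translate([1491, 265, 0]) cube([98, 140, 2003]);
translate([427, 265, 2003]) cube([1162, 140, 69]);


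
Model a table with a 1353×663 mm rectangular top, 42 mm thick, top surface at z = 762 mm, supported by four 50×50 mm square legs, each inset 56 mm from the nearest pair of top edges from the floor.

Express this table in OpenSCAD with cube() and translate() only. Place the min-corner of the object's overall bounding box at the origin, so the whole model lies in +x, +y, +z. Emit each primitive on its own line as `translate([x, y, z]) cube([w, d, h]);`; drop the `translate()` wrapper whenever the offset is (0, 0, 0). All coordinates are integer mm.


// leg_h = 762 - 42 = 720
translate([0, 0, 720]) cube([1353, 663, 42]);
translate([56, 56, 0]) cube([50, 50, 720]);
translate([1247, 56, 0]) cube([50, 50, 720]);
translate([56, 557, 0]) cube([50, 50, 720]);
translate([1247, 557, 0]) cube([50, 50, 720]);


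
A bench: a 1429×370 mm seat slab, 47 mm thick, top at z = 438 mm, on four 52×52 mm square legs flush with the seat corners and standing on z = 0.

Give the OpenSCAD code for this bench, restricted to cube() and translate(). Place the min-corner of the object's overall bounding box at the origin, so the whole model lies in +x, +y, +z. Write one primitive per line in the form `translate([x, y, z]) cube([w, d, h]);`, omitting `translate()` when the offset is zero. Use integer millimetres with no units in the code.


// leg_h = 438 − 47 = 391
translate([0, 0, 391]) cube([1429, 370, 47]);
cube([52, 52, 391]);
translate([0, 318, 0]) cube([52, 52, 391]);
translate([1377, 0, 0]) cube([52, 52, 391]);
translate([1377, 318, 0]) cube([52, 52, 391]);


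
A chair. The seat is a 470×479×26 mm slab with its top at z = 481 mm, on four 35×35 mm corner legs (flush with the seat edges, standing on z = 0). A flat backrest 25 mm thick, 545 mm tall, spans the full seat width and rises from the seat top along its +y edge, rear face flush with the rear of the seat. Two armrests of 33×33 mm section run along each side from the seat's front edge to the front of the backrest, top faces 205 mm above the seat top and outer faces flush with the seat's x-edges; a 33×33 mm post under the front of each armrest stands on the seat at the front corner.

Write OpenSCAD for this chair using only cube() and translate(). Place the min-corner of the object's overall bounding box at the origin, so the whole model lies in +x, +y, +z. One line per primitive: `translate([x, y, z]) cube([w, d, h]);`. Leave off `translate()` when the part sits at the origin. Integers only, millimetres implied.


translate([0, 0, 455]) cube([470, 479, 26]);
cube([35, 35, 455]);
translate([435, 0, 0]) cube([35, 35, 455]);
translate([0, 444, 0]) cube([35, 35, 455]);
translate([435, 444, 0]) cube([35, 35, 455]);
translate([0, 454, 481]) cube([470, 25, 545]);
translate([0, 0, 653]) cube([33, 454, 33]);
translate([437, 0, 653]) cube([33, 454, 33]);
translate([0, 0, 481]) cube([33, 33, 172]);
translate([437, 0, 481]) cube([33, 33, 172]);


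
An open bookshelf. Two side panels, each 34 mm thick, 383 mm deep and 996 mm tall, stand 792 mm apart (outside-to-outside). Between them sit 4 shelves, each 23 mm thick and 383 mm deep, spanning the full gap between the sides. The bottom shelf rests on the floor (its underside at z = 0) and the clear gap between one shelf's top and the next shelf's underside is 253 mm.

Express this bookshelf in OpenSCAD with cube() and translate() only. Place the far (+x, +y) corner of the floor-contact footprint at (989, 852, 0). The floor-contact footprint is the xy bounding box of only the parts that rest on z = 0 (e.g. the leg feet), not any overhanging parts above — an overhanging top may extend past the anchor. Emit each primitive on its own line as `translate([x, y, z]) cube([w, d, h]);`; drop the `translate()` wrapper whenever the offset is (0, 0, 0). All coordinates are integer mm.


translate([197, 469, 0]) cube([34, 383, 996]);
translate([955, 469, 0]) cube([34, 383, 996]);
translate([231, 469, 0]) cube([724, 383, 23]);
translate([231, 469, 276]) cube([724, 383, 23]);
translate([231, 469, 552]) cube([724, 383, 23]);
translate([231, 469, 828]) cube([724, 383, 23]);


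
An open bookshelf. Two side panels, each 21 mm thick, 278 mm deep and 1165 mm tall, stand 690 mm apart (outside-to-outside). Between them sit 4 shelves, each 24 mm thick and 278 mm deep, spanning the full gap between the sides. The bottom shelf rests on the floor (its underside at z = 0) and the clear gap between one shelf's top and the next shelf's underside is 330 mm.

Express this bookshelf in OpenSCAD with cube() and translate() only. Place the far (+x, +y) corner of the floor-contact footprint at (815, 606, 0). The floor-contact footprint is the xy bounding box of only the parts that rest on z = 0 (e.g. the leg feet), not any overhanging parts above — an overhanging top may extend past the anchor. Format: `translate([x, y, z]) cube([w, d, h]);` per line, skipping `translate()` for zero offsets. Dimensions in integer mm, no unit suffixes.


translate([125, 328, 0]) cube([21, 278, 1165]);
translate([794, 328, 0]) cube([21, 278, 1165]);
translate([146, 328, 0]) cube([648, 278, 24]);
translate([146, 328, 354]) cube([648, 278, 24]);
translate([146, 328, 708]) cube([648, 278, 24]);
translate([146, 328, 1062]) cube([648, 278, 24]);


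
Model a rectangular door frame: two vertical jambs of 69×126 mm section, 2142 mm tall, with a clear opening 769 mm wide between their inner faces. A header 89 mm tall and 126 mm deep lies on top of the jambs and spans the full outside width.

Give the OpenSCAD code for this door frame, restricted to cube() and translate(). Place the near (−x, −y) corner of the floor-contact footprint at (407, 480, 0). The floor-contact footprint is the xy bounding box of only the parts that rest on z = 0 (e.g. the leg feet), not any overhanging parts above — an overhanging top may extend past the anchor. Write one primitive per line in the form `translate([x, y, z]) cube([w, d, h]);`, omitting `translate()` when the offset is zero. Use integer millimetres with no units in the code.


translate([407, 480, 0]) cube([69, 126, 2142]);
translate([1245, 480, 0]) cube([69, 126, 2142]);
translate([407, 480, 2142]) cube([907, 126, 89]);


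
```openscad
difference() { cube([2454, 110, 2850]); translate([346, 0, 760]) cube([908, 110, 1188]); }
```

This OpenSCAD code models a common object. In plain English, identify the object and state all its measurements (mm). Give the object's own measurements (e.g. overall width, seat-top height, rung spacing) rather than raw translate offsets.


A wall 2454 mm long (x), 110 mm thick (y), 2850 mm tall, with a rectangular window opening cut through it. The opening is 908 mm wide and 1188 mm tall; its sill is at z = 760 mm and its near (−x) edge is 346 mm from the wall's −x end. The opening passes through the full wall thickness.


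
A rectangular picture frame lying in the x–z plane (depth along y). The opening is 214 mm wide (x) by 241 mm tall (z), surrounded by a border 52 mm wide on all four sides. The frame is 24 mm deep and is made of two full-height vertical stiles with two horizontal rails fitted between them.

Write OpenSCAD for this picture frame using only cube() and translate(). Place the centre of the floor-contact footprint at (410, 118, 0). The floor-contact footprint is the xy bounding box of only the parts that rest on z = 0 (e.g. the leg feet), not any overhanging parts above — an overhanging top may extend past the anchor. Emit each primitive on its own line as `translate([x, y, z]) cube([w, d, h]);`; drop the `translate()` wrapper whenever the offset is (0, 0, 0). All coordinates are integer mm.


translate([251, 106, 0]) cube([52, 24, 345]);
translate([517, 106, 0]) cube([52, 24, 345]);
translate([303, 106, 0]) cube([214, 24, 52]);
translate([303, 106, 293]) cube([214, 24, 52]);


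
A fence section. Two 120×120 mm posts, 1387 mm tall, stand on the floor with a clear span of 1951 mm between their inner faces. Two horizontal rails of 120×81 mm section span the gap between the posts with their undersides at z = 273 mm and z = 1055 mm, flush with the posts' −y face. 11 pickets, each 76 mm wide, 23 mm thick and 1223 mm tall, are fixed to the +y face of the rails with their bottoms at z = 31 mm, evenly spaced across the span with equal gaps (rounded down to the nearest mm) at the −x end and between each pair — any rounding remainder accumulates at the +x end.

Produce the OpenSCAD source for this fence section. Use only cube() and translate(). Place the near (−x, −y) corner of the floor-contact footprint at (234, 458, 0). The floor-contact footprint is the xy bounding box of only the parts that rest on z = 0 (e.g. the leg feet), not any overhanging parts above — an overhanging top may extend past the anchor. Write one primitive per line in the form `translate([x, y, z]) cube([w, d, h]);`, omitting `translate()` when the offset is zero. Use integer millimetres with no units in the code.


translate([234, 458, 0]) cube([120, 120, 1387]);
translate([2305, 458, 0]) cube([120, 120, 1387]);
translate([354, 458, 273]) cube([1951, 120, 81]);
translate([354, 458, 1055]) cube([1951, 120, 81]);
translate([446, 578, 31]) cube([76, 23, 1223]);
translate([614, 578, 31]) cube([76, 23, 1223]);
translate([782, 578, 31]) cube([76, 23, 1223]);
translate([950, 578, 31]) cube([76, 23, 1223]);
translate([1118, 578, 31]) cube([76, 23, 1223]);
translate([1286, 578, 31]) cube([76, 23, 1223]);
translate([1454, 578, 31]) cube([76, 23, 1223]);
translate([1622, 578, 31]) cube([76, 23, 1223]);
translate([1790, 578, 31]) cube([76, 23, 1223]);
translate([1958, 578, 31]) cube([76, 23, 1223]);
translate([2126, 578, 31]) cube([76, 23, 1223]);


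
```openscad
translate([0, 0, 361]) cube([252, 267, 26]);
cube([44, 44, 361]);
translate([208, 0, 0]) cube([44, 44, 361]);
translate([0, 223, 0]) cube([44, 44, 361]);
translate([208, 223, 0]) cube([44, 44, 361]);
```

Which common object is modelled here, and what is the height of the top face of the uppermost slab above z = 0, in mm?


A stool. The seat height is 387 mm.

A 252×267×26 slab at z = 361 on four corner posts — a stool. The seat top is 361 + 26 = 387 mm.


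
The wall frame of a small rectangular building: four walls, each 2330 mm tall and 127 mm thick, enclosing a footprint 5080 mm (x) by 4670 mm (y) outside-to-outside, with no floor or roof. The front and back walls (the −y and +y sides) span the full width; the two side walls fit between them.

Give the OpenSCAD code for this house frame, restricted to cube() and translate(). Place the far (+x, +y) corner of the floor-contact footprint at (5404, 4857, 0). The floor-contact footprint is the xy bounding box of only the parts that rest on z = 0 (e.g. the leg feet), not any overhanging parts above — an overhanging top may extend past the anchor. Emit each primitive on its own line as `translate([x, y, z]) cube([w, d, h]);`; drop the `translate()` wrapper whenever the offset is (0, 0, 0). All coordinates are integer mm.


translate([324, 187, 0]) cube([5080, 127, 2330]);
translate([324, 4730, 0]) cube([5080, 127, 2330]);
translate([324, 314, 0]) cube([127, 4416, 2330]);
translate([5277, 314, 0]) cube([127, 4416, 2330]);


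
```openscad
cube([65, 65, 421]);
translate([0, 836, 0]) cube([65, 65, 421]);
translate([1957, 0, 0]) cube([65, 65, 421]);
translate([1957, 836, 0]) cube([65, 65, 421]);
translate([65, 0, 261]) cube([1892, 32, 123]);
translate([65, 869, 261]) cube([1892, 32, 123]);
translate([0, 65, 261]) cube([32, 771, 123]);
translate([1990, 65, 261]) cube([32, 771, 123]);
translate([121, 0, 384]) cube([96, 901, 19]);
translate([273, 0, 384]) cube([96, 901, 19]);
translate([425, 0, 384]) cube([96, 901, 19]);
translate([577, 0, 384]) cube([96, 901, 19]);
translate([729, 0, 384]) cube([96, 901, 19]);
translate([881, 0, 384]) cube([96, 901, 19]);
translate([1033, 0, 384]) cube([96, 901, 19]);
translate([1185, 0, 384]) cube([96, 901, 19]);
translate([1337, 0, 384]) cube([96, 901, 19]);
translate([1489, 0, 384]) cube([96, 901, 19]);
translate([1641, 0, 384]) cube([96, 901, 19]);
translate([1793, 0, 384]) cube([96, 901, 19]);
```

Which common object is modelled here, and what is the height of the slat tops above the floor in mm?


A bed frame. The slat-top height is 403 mm.

Four posts, four rails, and a row of slats — a bed frame. Slats sit on the rails at z = 261 + 123 = 384; with slat thickness 19, the top is 403 mm.


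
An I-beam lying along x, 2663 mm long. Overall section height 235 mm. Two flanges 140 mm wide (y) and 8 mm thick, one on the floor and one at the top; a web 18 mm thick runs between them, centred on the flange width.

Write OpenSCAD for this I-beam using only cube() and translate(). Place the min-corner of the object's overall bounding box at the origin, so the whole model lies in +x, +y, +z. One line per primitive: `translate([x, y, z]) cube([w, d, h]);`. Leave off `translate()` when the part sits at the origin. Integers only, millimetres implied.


cube([2663, 140, 8]);
translate([0, 61, 8]) cube([2663, 18, 219]);
translate([0, 0, 227]) cube([2663, 140, 8]);


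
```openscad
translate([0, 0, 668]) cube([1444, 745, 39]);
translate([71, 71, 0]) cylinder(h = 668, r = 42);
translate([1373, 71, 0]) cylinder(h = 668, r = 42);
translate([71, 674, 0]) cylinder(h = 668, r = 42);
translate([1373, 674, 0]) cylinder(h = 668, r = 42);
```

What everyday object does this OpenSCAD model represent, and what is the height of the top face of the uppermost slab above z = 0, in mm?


A table. The table height is 707 mm.

A 1444×745×39 slab sits at z = 668 on four Ø84 mm round legs — a table. The top surface is at 668 + 39 = 707 mm.


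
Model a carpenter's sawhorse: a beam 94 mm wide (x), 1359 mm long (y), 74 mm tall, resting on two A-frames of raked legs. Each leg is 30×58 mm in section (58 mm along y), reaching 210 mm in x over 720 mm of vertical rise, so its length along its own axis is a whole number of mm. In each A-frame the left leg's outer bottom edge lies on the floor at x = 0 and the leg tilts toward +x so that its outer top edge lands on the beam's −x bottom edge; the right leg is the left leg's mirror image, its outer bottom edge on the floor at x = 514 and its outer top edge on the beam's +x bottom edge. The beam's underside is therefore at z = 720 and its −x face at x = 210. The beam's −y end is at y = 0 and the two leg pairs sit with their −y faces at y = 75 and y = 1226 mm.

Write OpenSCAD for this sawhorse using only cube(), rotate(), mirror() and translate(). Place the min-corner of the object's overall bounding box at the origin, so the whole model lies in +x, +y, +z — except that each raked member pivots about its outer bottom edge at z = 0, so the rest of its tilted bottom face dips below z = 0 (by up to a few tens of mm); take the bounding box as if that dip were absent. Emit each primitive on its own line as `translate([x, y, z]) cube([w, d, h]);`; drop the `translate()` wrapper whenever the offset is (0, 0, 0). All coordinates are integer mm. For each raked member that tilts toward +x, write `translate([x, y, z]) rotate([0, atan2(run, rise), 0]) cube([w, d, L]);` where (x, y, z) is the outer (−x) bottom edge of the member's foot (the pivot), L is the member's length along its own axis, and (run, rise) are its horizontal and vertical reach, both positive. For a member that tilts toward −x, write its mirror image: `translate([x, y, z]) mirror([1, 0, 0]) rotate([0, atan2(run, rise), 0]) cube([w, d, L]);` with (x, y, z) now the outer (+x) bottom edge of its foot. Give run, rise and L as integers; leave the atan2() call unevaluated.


translate([210, 0, 720]) cube([94, 1359, 74]);
translate([0, 75, 0]) rotate([0, atan2(210, 720), 0]) cube([30, 58, 750]);
translate([514, 75, 0]) mirror([1, 0, 0]) rotate([0, atan2(210, 720), 0]) cube([30, 58, 750]);
translate([0, 1226, 0]) rotate([0, atan2(210, 720), 0]) cube([30, 58, 750]);
translate([514, 1226, 0]) mirror([1, 0, 0]) rotate([0, atan2(210, 720), 0]) cube([30, 58, 750]);


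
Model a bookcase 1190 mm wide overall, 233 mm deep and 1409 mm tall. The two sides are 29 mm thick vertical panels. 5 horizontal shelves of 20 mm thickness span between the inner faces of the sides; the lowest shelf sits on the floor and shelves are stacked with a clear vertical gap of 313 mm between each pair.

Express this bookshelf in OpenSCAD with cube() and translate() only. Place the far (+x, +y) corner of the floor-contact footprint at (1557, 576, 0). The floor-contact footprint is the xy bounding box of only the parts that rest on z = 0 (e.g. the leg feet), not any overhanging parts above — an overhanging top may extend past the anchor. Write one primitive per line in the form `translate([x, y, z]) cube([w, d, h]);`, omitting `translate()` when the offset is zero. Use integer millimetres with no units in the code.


translate([367, 343, 0]) cube([29, 233, 1409]);
translate([1528, 343, 0]) cube([29, 233, 1409]);
translate([396, 343, 0]) cube([1132, 233, 20]);
translate([396, 343, 333]) cube([1132, 233, 20]);
translate([396, 343, 666]) cube([1132, 233, 20]);
translate([396, 343, 999]) cube([1132, 233, 20]);
translate([396, 343, 1332]) cube([1132, 233, 20]);


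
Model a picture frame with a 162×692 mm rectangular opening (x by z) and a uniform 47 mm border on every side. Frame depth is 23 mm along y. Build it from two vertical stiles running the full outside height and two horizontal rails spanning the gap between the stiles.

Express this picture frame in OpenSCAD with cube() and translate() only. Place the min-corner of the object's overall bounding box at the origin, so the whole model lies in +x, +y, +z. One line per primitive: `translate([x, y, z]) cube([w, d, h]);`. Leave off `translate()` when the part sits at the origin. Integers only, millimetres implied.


cube([47, 23, 786]);
translate([209, 0, 0]) cube([47, 23, 786]);
translate([47, 0, 0]) cube([162, 23, 47]);
translate([47, 0, 739]) cube([162, 23, 47]);


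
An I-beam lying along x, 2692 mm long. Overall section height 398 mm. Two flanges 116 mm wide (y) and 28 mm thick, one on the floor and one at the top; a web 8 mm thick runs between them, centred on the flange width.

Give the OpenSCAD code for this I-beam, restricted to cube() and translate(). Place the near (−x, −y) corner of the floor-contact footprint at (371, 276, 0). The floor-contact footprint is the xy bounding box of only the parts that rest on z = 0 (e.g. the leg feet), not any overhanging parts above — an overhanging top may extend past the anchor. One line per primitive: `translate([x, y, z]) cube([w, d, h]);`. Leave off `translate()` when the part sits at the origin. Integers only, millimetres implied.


translate([371, 276, 0]) cube([2692, 116, 28]);
translate([371, 330, 28]) cube([2692, 8, 342]);
translate([371, 276, 370]) cube([2692, 116, 28]);


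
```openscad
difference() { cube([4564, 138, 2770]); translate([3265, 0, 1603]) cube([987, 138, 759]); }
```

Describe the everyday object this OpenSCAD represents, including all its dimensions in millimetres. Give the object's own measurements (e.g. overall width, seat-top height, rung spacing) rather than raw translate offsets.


A wall 4564 mm long (x), 138 mm thick (y), 2770 mm tall, with a rectangular window opening cut through it. The opening is 987 mm wide and 759 mm tall; its sill is at z = 1603 mm and its near (−x) edge is 3265 mm from the wall's −x end. The opening passes through the full wall thickness.


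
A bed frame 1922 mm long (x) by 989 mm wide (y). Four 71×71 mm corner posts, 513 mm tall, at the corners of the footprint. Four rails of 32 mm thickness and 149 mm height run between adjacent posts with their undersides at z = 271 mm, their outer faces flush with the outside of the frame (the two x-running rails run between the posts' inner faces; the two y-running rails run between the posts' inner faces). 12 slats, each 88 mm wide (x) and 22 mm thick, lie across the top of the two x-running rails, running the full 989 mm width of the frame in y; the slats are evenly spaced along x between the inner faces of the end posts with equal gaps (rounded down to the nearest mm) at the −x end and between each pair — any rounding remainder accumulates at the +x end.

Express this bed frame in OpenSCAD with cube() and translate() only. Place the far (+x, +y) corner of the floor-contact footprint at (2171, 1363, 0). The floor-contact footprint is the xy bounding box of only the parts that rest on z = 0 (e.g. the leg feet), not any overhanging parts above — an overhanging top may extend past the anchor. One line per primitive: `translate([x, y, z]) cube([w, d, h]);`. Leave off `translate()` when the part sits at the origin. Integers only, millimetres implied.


translate([249, 374, 0]) cube([71, 71, 513]);
translate([249, 1292, 0]) cube([71, 71, 513]);
translate([2100, 374, 0]) cube([71, 71, 513]);
translate([2100, 1292, 0]) cube([71, 71, 513]);
translate([320, 374, 271]) cube([1780, 32, 149]);
translate([320, 1331, 271]) cube([1780, 32, 149]);
translate([249, 445, 271]) cube([32, 847, 149]);
translate([2139, 445, 271]) cube([32, 847, 149]);
translate([375, 374, 420]) cube([88, 989, 22]);
translate([518, 374, 420]) cube([88, 989, 22]);
translate([661, 374, 420]) cube([88, 989, 22]);
translate([804, 374, 420]) cube([88, 989, 22]);
translate([947, 374, 420]) cube([88, 989, 22]);
translate([1090, 374, 420]) cube([88, 989, 22]);
translate([1233, 374, 420]) cube([88, 989, 22]);
translate([1376, 374, 420]) cube([88, 989, 22]);
translate([1519, 374, 420]) cube([88, 989, 22]);
translate([1662, 374, 420]) cube([88, 989, 22]);
translate([1805, 374, 420]) cube([88, 989, 22]);
translate([1948, 374, 420]) cube([88, 989, 22]);


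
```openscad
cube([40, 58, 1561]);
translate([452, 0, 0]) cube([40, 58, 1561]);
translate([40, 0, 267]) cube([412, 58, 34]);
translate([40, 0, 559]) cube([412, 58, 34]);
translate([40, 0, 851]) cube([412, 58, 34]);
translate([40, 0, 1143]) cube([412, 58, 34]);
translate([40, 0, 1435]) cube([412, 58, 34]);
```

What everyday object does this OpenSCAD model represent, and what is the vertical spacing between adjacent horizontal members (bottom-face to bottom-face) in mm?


A ladder. The rung spacing is 292 mm.

Two tall 40×58 posts with 5 short bars between them — a ladder. Adjacent rungs sit at z = 267 and z = 559, so the spacing is 559 − 267 = 292 mm.


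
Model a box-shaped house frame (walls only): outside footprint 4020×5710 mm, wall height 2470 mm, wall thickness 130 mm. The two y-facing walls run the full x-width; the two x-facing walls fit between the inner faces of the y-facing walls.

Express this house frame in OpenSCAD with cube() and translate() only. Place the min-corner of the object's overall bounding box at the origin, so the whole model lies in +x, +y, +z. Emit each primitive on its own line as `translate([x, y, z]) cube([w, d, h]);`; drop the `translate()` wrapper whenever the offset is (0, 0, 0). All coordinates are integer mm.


cube([4020, 130, 2470]);
translate([0, 5580, 0]) cube([4020, 130, 2470]);
translate([0, 130, 0]) cube([130, 5450, 2470]);
translate([3890, 130, 0]) cube([130, 5450, 2470]);


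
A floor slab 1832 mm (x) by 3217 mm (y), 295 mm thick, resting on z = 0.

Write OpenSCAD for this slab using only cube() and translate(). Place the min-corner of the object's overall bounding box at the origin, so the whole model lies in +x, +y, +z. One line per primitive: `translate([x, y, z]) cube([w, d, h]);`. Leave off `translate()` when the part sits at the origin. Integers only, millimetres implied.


cube([1832, 3217, 295]);


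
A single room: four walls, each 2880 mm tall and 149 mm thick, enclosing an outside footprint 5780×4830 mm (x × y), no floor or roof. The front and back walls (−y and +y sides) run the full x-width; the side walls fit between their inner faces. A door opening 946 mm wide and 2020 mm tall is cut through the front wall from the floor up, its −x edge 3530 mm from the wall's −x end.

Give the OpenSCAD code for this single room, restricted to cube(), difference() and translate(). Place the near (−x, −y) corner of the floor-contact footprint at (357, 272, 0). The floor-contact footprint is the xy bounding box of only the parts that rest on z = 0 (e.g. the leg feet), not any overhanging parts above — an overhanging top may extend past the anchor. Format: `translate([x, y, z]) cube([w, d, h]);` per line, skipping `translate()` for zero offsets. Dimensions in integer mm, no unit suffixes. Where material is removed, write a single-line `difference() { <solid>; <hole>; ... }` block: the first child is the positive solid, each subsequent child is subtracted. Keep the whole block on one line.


difference() { translate([357, 272, 0]) cube([5780, 149, 2880]); translate([3887, 272, 0]) cube([946, 149, 2020]); }
translate([357, 4953, 0]) cube([5780, 149, 2880]);
translate([357, 421, 0]) cube([149, 4532, 2880]);
translate([5988, 421, 0]) cube([149, 4532, 2880]);


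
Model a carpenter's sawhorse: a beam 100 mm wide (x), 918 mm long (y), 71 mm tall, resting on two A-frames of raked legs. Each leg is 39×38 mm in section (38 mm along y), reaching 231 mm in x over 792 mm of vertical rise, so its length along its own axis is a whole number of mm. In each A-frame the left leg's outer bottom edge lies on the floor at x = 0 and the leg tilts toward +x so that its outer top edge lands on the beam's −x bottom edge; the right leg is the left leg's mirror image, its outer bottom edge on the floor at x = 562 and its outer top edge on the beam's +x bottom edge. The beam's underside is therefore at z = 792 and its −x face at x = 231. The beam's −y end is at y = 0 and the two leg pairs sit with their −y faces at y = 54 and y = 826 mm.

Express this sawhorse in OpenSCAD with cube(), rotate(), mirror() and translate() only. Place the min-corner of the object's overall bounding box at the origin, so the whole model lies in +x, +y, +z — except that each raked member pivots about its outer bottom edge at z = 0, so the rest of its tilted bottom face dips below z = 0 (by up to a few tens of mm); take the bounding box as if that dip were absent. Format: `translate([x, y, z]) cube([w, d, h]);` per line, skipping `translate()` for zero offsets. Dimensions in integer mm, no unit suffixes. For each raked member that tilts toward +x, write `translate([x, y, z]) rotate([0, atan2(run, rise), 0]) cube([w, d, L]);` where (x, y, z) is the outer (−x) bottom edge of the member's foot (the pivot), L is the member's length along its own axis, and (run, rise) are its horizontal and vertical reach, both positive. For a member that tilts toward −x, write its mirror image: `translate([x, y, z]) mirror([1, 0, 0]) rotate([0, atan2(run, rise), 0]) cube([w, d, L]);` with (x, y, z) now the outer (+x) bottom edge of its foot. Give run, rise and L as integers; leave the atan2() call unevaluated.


translate([231, 0, 792]) cube([100, 918, 71]);
translate([0, 54, 0]) rotate([0, atan2(231, 792), 0]) cube([39, 38, 825]);
translate([562, 54, 0]) mirror([1, 0, 0]) rotate([0, atan2(231, 792), 0]) cube([39, 38, 825]);
translate([0, 826, 0]) rotate([0, atan2(231, 792), 0]) cube([39, 38, 825]);
translate([562, 826, 0]) mirror([1, 0, 0]) rotate([0, atan2(231, 792), 0]) cube([39, 38, 825]);


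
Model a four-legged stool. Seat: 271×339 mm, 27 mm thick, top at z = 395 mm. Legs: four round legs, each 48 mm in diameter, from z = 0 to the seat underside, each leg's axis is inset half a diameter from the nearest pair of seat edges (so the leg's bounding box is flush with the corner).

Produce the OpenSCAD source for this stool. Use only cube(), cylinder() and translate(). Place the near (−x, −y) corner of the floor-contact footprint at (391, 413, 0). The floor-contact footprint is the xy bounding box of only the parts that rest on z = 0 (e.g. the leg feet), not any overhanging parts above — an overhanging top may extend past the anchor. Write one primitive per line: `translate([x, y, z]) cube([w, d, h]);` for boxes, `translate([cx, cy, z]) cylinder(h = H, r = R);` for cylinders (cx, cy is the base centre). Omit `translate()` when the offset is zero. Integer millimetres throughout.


translate([391, 413, 368]) cube([271, 339, 27]);
translate([415, 437, 0]) cylinder(h = 368, r = 24);
translate([638, 437, 0]) cylinder(h = 368, r = 24);
translate([415, 728, 0]) cylinder(h = 368, r = 24);
translate([638, 728, 0]) cylinder(h = 368, r = 24);


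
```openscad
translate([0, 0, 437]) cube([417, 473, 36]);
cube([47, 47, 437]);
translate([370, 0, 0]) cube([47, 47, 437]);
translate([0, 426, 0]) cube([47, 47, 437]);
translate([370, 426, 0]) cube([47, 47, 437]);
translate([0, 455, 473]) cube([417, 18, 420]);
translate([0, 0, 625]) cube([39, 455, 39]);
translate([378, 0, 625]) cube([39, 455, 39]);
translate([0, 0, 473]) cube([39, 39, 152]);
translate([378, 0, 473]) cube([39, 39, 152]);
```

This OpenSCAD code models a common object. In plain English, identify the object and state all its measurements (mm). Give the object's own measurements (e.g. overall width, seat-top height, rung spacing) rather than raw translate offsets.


A chair. The seat is a 417×473×36 mm slab with its top at z = 473 mm, on four 47×47 mm corner legs (flush with the seat edges, standing on z = 0). A flat backrest 18 mm thick, 420 mm tall, spans the full seat width and rises from the seat top along its +y edge, rear face flush with the rear of the seat. Two armrests of 39×39 mm section run along each side from the seat's front edge to the front of the backrest, top faces 191 mm above the seat top and outer faces flush with the seat's x-edges; a 39×39 mm post under the front of each armrest stands on the seat at the front corner.


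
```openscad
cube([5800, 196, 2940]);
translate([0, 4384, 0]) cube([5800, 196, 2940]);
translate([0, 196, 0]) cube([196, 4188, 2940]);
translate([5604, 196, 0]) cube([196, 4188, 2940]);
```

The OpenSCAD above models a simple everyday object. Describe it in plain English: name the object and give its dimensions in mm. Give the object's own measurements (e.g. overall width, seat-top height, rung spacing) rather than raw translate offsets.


The wall frame of a small rectangular building: four walls, each 2940 mm tall and 196 mm thick, enclosing a footprint 5800 mm (x) by 4580 mm (y) outside-to-outside, with no floor or roof. The front and back walls (the −y and +y sides) span the full width; the two side walls fit between them.
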